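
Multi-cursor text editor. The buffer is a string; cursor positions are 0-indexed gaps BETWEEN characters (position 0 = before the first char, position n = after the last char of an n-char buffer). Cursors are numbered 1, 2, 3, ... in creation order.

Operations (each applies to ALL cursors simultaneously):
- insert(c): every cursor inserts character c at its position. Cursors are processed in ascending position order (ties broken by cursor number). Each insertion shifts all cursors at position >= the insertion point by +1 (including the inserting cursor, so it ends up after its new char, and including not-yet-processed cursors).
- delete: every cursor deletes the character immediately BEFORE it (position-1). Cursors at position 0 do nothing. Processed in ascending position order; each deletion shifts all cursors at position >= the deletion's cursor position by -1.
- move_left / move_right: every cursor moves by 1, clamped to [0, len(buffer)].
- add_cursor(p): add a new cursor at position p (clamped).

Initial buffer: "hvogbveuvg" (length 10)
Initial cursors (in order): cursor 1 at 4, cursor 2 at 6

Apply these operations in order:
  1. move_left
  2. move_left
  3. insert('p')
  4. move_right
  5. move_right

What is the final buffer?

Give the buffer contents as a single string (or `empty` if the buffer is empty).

After op 1 (move_left): buffer="hvogbveuvg" (len 10), cursors c1@3 c2@5, authorship ..........
After op 2 (move_left): buffer="hvogbveuvg" (len 10), cursors c1@2 c2@4, authorship ..........
After op 3 (insert('p')): buffer="hvpogpbveuvg" (len 12), cursors c1@3 c2@6, authorship ..1..2......
After op 4 (move_right): buffer="hvpogpbveuvg" (len 12), cursors c1@4 c2@7, authorship ..1..2......
After op 5 (move_right): buffer="hvpogpbveuvg" (len 12), cursors c1@5 c2@8, authorship ..1..2......

Answer: hvpogpbveuvg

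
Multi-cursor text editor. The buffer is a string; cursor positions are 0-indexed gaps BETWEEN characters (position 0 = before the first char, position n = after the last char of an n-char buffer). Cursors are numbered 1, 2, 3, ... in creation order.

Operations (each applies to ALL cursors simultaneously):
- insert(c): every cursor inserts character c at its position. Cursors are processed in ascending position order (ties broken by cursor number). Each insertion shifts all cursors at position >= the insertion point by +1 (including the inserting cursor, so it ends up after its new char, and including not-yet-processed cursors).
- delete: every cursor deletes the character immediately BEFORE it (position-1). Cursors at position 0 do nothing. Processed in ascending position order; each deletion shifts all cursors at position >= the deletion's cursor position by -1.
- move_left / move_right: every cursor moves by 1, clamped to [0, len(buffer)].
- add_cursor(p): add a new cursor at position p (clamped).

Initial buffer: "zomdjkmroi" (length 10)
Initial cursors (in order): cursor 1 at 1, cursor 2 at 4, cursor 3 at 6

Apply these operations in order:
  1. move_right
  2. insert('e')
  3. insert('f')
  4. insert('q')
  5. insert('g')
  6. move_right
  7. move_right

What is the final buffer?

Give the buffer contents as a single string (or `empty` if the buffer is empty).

Answer: zoefqgmdjefqgkmefqgroi

Derivation:
After op 1 (move_right): buffer="zomdjkmroi" (len 10), cursors c1@2 c2@5 c3@7, authorship ..........
After op 2 (insert('e')): buffer="zoemdjekmeroi" (len 13), cursors c1@3 c2@7 c3@10, authorship ..1...2..3...
After op 3 (insert('f')): buffer="zoefmdjefkmefroi" (len 16), cursors c1@4 c2@9 c3@13, authorship ..11...22..33...
After op 4 (insert('q')): buffer="zoefqmdjefqkmefqroi" (len 19), cursors c1@5 c2@11 c3@16, authorship ..111...222..333...
After op 5 (insert('g')): buffer="zoefqgmdjefqgkmefqgroi" (len 22), cursors c1@6 c2@13 c3@19, authorship ..1111...2222..3333...
After op 6 (move_right): buffer="zoefqgmdjefqgkmefqgroi" (len 22), cursors c1@7 c2@14 c3@20, authorship ..1111...2222..3333...
After op 7 (move_right): buffer="zoefqgmdjefqgkmefqgroi" (len 22), cursors c1@8 c2@15 c3@21, authorship ..1111...2222..3333...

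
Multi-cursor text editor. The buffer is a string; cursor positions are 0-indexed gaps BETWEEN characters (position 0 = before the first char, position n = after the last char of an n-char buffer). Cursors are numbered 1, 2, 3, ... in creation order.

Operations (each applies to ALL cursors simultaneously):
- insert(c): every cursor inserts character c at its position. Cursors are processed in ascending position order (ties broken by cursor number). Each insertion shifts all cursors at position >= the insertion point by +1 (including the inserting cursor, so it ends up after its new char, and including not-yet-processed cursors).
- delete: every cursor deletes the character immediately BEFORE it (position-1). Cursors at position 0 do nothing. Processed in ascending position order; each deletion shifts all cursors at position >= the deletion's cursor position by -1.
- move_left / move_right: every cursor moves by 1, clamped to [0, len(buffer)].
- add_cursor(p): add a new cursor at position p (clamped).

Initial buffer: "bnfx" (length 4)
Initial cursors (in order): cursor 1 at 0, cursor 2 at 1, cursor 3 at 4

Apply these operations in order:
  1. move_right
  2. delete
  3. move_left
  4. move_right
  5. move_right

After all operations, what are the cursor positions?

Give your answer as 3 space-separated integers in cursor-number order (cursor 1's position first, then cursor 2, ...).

Answer: 1 1 1

Derivation:
After op 1 (move_right): buffer="bnfx" (len 4), cursors c1@1 c2@2 c3@4, authorship ....
After op 2 (delete): buffer="f" (len 1), cursors c1@0 c2@0 c3@1, authorship .
After op 3 (move_left): buffer="f" (len 1), cursors c1@0 c2@0 c3@0, authorship .
After op 4 (move_right): buffer="f" (len 1), cursors c1@1 c2@1 c3@1, authorship .
After op 5 (move_right): buffer="f" (len 1), cursors c1@1 c2@1 c3@1, authorship .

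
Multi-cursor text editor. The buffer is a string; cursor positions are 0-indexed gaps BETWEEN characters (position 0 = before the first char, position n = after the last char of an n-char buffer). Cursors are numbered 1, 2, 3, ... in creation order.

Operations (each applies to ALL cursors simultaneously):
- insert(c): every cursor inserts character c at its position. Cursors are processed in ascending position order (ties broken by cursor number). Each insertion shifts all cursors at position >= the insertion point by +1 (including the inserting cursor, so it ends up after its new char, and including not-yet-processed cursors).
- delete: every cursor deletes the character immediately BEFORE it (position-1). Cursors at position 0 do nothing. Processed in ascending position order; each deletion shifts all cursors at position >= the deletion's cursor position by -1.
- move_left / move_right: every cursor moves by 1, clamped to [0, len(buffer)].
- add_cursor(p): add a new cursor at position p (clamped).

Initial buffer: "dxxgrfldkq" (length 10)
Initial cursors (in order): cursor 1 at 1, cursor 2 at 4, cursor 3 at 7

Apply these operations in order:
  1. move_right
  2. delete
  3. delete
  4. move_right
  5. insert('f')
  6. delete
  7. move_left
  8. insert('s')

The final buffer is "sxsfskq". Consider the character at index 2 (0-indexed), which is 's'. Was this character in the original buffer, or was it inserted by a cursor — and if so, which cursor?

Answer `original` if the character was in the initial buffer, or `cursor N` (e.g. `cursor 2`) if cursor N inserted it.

Answer: cursor 2

Derivation:
After op 1 (move_right): buffer="dxxgrfldkq" (len 10), cursors c1@2 c2@5 c3@8, authorship ..........
After op 2 (delete): buffer="dxgflkq" (len 7), cursors c1@1 c2@3 c3@5, authorship .......
After op 3 (delete): buffer="xfkq" (len 4), cursors c1@0 c2@1 c3@2, authorship ....
After op 4 (move_right): buffer="xfkq" (len 4), cursors c1@1 c2@2 c3@3, authorship ....
After op 5 (insert('f')): buffer="xfffkfq" (len 7), cursors c1@2 c2@4 c3@6, authorship .1.2.3.
After op 6 (delete): buffer="xfkq" (len 4), cursors c1@1 c2@2 c3@3, authorship ....
After op 7 (move_left): buffer="xfkq" (len 4), cursors c1@0 c2@1 c3@2, authorship ....
After op 8 (insert('s')): buffer="sxsfskq" (len 7), cursors c1@1 c2@3 c3@5, authorship 1.2.3..
Authorship (.=original, N=cursor N): 1 . 2 . 3 . .
Index 2: author = 2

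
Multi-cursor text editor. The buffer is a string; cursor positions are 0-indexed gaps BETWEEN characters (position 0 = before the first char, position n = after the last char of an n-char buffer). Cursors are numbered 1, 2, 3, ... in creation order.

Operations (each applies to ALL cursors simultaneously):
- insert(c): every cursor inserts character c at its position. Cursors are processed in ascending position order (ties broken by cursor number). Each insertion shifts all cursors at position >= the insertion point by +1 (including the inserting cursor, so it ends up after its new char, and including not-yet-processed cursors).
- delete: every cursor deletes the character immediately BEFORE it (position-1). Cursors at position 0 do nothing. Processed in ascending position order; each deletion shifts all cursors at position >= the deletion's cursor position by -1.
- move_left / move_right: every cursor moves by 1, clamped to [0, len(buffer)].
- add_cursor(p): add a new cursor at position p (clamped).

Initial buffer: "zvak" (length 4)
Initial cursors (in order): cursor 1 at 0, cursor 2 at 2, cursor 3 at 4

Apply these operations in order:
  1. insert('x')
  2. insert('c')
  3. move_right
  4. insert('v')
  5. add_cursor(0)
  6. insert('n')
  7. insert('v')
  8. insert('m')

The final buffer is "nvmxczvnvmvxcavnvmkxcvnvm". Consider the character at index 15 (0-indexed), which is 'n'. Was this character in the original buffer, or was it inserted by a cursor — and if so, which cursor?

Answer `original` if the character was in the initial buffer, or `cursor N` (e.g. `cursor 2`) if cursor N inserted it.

After op 1 (insert('x')): buffer="xzvxakx" (len 7), cursors c1@1 c2@4 c3@7, authorship 1..2..3
After op 2 (insert('c')): buffer="xczvxcakxc" (len 10), cursors c1@2 c2@6 c3@10, authorship 11..22..33
After op 3 (move_right): buffer="xczvxcakxc" (len 10), cursors c1@3 c2@7 c3@10, authorship 11..22..33
After op 4 (insert('v')): buffer="xczvvxcavkxcv" (len 13), cursors c1@4 c2@9 c3@13, authorship 11.1.22.2.333
After op 5 (add_cursor(0)): buffer="xczvvxcavkxcv" (len 13), cursors c4@0 c1@4 c2@9 c3@13, authorship 11.1.22.2.333
After op 6 (insert('n')): buffer="nxczvnvxcavnkxcvn" (len 17), cursors c4@1 c1@6 c2@12 c3@17, authorship 411.11.22.22.3333
After op 7 (insert('v')): buffer="nvxczvnvvxcavnvkxcvnv" (len 21), cursors c4@2 c1@8 c2@15 c3@21, authorship 4411.111.22.222.33333
After op 8 (insert('m')): buffer="nvmxczvnvmvxcavnvmkxcvnvm" (len 25), cursors c4@3 c1@10 c2@18 c3@25, authorship 44411.1111.22.2222.333333
Authorship (.=original, N=cursor N): 4 4 4 1 1 . 1 1 1 1 . 2 2 . 2 2 2 2 . 3 3 3 3 3 3
Index 15: author = 2

Answer: cursor 2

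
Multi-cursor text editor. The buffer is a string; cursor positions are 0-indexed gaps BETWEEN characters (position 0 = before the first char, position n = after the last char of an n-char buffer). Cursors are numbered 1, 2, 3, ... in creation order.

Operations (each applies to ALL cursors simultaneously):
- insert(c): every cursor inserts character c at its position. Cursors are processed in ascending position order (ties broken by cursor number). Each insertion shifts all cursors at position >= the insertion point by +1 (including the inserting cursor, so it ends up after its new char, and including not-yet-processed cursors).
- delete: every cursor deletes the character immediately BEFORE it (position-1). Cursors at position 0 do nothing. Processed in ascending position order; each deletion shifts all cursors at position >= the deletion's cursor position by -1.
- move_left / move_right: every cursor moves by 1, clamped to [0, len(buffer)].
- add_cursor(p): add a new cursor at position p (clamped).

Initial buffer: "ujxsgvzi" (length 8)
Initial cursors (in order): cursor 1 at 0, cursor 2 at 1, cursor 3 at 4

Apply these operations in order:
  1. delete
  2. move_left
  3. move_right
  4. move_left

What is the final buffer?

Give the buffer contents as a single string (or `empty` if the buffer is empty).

After op 1 (delete): buffer="jxgvzi" (len 6), cursors c1@0 c2@0 c3@2, authorship ......
After op 2 (move_left): buffer="jxgvzi" (len 6), cursors c1@0 c2@0 c3@1, authorship ......
After op 3 (move_right): buffer="jxgvzi" (len 6), cursors c1@1 c2@1 c3@2, authorship ......
After op 4 (move_left): buffer="jxgvzi" (len 6), cursors c1@0 c2@0 c3@1, authorship ......

Answer: jxgvzi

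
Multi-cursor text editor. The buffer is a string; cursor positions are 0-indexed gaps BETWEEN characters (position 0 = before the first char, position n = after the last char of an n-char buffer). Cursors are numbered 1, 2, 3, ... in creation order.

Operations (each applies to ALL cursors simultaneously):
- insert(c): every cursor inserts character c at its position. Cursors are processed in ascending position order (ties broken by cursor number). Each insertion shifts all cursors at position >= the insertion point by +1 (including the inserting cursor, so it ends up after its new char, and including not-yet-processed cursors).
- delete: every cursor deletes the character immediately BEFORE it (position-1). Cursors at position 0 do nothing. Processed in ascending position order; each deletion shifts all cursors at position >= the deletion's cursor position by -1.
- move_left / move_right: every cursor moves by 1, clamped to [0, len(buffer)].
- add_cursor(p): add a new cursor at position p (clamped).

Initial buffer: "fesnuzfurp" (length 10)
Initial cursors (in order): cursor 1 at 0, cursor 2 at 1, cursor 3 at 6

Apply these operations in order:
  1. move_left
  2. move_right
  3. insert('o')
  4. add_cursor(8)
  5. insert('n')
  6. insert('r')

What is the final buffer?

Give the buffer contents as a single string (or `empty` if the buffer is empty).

After op 1 (move_left): buffer="fesnuzfurp" (len 10), cursors c1@0 c2@0 c3@5, authorship ..........
After op 2 (move_right): buffer="fesnuzfurp" (len 10), cursors c1@1 c2@1 c3@6, authorship ..........
After op 3 (insert('o')): buffer="fooesnuzofurp" (len 13), cursors c1@3 c2@3 c3@9, authorship .12.....3....
After op 4 (add_cursor(8)): buffer="fooesnuzofurp" (len 13), cursors c1@3 c2@3 c4@8 c3@9, authorship .12.....3....
After op 5 (insert('n')): buffer="foonnesnuznonfurp" (len 17), cursors c1@5 c2@5 c4@11 c3@13, authorship .1212.....433....
After op 6 (insert('r')): buffer="foonnrresnuznronrfurp" (len 21), cursors c1@7 c2@7 c4@14 c3@17, authorship .121212.....44333....

Answer: foonnrresnuznronrfurp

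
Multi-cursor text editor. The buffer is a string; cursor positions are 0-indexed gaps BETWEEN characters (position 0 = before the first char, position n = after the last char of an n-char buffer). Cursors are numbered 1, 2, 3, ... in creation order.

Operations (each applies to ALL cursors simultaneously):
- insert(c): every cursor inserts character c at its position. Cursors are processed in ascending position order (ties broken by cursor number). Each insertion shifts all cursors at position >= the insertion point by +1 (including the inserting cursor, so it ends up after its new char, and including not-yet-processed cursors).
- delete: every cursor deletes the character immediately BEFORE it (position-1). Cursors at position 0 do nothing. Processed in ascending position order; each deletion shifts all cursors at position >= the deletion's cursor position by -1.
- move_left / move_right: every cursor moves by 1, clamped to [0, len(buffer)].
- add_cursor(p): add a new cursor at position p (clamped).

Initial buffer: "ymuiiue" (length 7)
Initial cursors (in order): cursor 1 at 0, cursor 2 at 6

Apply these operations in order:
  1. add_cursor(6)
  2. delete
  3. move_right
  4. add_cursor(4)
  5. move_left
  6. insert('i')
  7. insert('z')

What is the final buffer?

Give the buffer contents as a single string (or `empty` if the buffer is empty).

Answer: izymuiziiizze

Derivation:
After op 1 (add_cursor(6)): buffer="ymuiiue" (len 7), cursors c1@0 c2@6 c3@6, authorship .......
After op 2 (delete): buffer="ymuie" (len 5), cursors c1@0 c2@4 c3@4, authorship .....
After op 3 (move_right): buffer="ymuie" (len 5), cursors c1@1 c2@5 c3@5, authorship .....
After op 4 (add_cursor(4)): buffer="ymuie" (len 5), cursors c1@1 c4@4 c2@5 c3@5, authorship .....
After op 5 (move_left): buffer="ymuie" (len 5), cursors c1@0 c4@3 c2@4 c3@4, authorship .....
After op 6 (insert('i')): buffer="iymuiiiie" (len 9), cursors c1@1 c4@5 c2@8 c3@8, authorship 1...4.23.
After op 7 (insert('z')): buffer="izymuiziiizze" (len 13), cursors c1@2 c4@7 c2@12 c3@12, authorship 11...44.2323.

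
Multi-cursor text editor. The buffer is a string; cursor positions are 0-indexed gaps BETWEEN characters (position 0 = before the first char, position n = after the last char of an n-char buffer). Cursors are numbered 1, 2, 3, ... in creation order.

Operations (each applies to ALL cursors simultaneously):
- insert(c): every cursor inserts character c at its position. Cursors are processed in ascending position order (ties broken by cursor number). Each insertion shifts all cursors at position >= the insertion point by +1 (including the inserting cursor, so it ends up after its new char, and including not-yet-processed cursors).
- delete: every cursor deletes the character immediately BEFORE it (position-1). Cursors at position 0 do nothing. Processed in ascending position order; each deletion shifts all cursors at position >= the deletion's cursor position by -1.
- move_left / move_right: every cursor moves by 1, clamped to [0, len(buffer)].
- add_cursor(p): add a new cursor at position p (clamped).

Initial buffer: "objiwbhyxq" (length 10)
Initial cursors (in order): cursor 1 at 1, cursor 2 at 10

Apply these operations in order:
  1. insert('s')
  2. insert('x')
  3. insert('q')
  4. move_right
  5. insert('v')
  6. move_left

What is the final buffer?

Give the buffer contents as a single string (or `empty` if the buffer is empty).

Answer: osxqbvjiwbhyxqsxqv

Derivation:
After op 1 (insert('s')): buffer="osbjiwbhyxqs" (len 12), cursors c1@2 c2@12, authorship .1.........2
After op 2 (insert('x')): buffer="osxbjiwbhyxqsx" (len 14), cursors c1@3 c2@14, authorship .11.........22
After op 3 (insert('q')): buffer="osxqbjiwbhyxqsxq" (len 16), cursors c1@4 c2@16, authorship .111.........222
After op 4 (move_right): buffer="osxqbjiwbhyxqsxq" (len 16), cursors c1@5 c2@16, authorship .111.........222
After op 5 (insert('v')): buffer="osxqbvjiwbhyxqsxqv" (len 18), cursors c1@6 c2@18, authorship .111.1........2222
After op 6 (move_left): buffer="osxqbvjiwbhyxqsxqv" (len 18), cursors c1@5 c2@17, authorship .111.1........2222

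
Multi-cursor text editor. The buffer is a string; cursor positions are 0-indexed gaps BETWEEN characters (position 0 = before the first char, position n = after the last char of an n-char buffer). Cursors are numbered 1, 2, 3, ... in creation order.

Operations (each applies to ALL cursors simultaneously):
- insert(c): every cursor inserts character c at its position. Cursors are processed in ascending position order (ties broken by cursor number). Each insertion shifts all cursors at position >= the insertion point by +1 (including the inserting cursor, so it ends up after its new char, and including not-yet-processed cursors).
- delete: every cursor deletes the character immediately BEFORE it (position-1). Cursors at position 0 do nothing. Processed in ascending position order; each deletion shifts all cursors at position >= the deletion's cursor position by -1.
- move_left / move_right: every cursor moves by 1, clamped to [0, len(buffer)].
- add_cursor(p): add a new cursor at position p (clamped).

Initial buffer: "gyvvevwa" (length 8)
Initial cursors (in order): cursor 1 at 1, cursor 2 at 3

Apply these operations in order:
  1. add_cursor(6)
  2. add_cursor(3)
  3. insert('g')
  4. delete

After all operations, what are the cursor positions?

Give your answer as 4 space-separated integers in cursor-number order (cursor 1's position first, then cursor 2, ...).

Answer: 1 3 6 3

Derivation:
After op 1 (add_cursor(6)): buffer="gyvvevwa" (len 8), cursors c1@1 c2@3 c3@6, authorship ........
After op 2 (add_cursor(3)): buffer="gyvvevwa" (len 8), cursors c1@1 c2@3 c4@3 c3@6, authorship ........
After op 3 (insert('g')): buffer="ggyvggvevgwa" (len 12), cursors c1@2 c2@6 c4@6 c3@10, authorship .1..24...3..
After op 4 (delete): buffer="gyvvevwa" (len 8), cursors c1@1 c2@3 c4@3 c3@6, authorship ........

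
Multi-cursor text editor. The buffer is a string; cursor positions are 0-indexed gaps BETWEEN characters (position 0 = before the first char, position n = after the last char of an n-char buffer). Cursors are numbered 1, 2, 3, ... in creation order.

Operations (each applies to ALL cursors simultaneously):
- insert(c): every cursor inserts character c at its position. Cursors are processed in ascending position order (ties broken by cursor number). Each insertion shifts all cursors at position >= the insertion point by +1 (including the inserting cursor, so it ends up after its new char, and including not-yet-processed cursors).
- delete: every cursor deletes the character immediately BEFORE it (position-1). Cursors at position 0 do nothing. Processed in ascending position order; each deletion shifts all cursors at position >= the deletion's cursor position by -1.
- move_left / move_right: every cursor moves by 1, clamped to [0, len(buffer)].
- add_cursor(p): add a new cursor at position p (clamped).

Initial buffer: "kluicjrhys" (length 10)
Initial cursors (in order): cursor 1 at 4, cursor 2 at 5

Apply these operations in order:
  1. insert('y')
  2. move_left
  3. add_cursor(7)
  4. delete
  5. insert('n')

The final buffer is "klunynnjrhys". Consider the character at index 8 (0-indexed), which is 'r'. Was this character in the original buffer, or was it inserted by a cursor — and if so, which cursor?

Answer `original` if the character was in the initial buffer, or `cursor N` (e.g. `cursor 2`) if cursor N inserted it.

After op 1 (insert('y')): buffer="kluiycyjrhys" (len 12), cursors c1@5 c2@7, authorship ....1.2.....
After op 2 (move_left): buffer="kluiycyjrhys" (len 12), cursors c1@4 c2@6, authorship ....1.2.....
After op 3 (add_cursor(7)): buffer="kluiycyjrhys" (len 12), cursors c1@4 c2@6 c3@7, authorship ....1.2.....
After op 4 (delete): buffer="kluyjrhys" (len 9), cursors c1@3 c2@4 c3@4, authorship ...1.....
After op 5 (insert('n')): buffer="klunynnjrhys" (len 12), cursors c1@4 c2@7 c3@7, authorship ...1123.....
Authorship (.=original, N=cursor N): . . . 1 1 2 3 . . . . .
Index 8: author = original

Answer: original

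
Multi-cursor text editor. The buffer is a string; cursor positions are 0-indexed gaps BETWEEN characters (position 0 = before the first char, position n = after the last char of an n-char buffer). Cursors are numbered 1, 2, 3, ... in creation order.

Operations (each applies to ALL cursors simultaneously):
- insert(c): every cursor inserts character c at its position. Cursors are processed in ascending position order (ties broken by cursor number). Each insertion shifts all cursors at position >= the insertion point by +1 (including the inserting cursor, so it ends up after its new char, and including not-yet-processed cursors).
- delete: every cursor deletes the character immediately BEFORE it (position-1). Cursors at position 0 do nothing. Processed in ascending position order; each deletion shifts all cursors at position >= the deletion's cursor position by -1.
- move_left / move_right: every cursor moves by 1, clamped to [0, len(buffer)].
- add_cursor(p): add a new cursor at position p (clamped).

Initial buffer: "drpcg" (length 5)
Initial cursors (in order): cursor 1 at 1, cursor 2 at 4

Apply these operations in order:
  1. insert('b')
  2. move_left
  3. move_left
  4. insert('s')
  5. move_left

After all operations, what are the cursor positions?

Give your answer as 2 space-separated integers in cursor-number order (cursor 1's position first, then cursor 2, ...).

After op 1 (insert('b')): buffer="dbrpcbg" (len 7), cursors c1@2 c2@6, authorship .1...2.
After op 2 (move_left): buffer="dbrpcbg" (len 7), cursors c1@1 c2@5, authorship .1...2.
After op 3 (move_left): buffer="dbrpcbg" (len 7), cursors c1@0 c2@4, authorship .1...2.
After op 4 (insert('s')): buffer="sdbrpscbg" (len 9), cursors c1@1 c2@6, authorship 1.1..2.2.
After op 5 (move_left): buffer="sdbrpscbg" (len 9), cursors c1@0 c2@5, authorship 1.1..2.2.

Answer: 0 5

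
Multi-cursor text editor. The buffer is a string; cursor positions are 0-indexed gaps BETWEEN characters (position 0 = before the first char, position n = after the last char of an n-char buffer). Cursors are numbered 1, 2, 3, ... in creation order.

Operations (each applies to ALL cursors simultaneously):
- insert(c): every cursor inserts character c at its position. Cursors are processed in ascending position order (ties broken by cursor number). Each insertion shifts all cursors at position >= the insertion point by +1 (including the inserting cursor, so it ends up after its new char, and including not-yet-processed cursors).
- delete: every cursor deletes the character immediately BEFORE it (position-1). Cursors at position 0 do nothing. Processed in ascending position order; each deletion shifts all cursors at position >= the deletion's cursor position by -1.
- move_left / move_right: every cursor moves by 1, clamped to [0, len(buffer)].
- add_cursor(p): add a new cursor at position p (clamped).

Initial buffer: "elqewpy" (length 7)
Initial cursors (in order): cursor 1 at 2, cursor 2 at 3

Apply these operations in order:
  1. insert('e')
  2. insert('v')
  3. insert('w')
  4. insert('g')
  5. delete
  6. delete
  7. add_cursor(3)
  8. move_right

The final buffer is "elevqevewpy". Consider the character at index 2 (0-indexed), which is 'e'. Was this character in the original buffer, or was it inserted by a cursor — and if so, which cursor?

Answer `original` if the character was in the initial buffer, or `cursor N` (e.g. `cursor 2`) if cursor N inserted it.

After op 1 (insert('e')): buffer="eleqeewpy" (len 9), cursors c1@3 c2@5, authorship ..1.2....
After op 2 (insert('v')): buffer="elevqevewpy" (len 11), cursors c1@4 c2@7, authorship ..11.22....
After op 3 (insert('w')): buffer="elevwqevwewpy" (len 13), cursors c1@5 c2@9, authorship ..111.222....
After op 4 (insert('g')): buffer="elevwgqevwgewpy" (len 15), cursors c1@6 c2@11, authorship ..1111.2222....
After op 5 (delete): buffer="elevwqevwewpy" (len 13), cursors c1@5 c2@9, authorship ..111.222....
After op 6 (delete): buffer="elevqevewpy" (len 11), cursors c1@4 c2@7, authorship ..11.22....
After op 7 (add_cursor(3)): buffer="elevqevewpy" (len 11), cursors c3@3 c1@4 c2@7, authorship ..11.22....
After op 8 (move_right): buffer="elevqevewpy" (len 11), cursors c3@4 c1@5 c2@8, authorship ..11.22....
Authorship (.=original, N=cursor N): . . 1 1 . 2 2 . . . .
Index 2: author = 1

Answer: cursor 1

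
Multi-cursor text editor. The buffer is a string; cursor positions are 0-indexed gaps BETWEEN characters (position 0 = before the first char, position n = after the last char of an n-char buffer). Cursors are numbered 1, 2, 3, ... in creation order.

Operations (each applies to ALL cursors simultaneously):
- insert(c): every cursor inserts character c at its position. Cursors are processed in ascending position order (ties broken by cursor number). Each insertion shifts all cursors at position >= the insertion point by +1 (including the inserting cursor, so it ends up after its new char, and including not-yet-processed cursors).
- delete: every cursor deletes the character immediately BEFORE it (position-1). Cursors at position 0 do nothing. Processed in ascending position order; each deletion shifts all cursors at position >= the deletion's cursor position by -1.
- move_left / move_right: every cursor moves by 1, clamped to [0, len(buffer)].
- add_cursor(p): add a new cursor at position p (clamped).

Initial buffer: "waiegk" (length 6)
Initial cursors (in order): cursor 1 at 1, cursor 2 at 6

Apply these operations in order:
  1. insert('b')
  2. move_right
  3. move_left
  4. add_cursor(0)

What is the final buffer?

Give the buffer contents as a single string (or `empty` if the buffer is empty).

Answer: wbaiegkb

Derivation:
After op 1 (insert('b')): buffer="wbaiegkb" (len 8), cursors c1@2 c2@8, authorship .1.....2
After op 2 (move_right): buffer="wbaiegkb" (len 8), cursors c1@3 c2@8, authorship .1.....2
After op 3 (move_left): buffer="wbaiegkb" (len 8), cursors c1@2 c2@7, authorship .1.....2
After op 4 (add_cursor(0)): buffer="wbaiegkb" (len 8), cursors c3@0 c1@2 c2@7, authorship .1.....2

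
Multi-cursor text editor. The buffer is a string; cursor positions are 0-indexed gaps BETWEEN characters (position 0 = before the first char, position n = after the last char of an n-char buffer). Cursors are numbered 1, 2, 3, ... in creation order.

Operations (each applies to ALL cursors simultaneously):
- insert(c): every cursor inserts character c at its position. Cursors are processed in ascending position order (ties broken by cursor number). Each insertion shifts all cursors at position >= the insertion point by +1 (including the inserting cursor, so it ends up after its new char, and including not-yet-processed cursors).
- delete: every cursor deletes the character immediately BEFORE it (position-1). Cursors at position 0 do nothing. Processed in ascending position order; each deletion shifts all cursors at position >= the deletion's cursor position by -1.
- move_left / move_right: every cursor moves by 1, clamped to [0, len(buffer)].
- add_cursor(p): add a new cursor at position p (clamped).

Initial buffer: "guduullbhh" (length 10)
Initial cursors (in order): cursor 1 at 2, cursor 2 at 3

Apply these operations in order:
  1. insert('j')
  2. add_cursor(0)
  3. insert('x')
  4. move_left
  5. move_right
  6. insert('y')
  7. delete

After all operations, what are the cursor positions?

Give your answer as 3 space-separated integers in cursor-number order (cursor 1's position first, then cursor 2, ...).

After op 1 (insert('j')): buffer="gujdjuullbhh" (len 12), cursors c1@3 c2@5, authorship ..1.2.......
After op 2 (add_cursor(0)): buffer="gujdjuullbhh" (len 12), cursors c3@0 c1@3 c2@5, authorship ..1.2.......
After op 3 (insert('x')): buffer="xgujxdjxuullbhh" (len 15), cursors c3@1 c1@5 c2@8, authorship 3..11.22.......
After op 4 (move_left): buffer="xgujxdjxuullbhh" (len 15), cursors c3@0 c1@4 c2@7, authorship 3..11.22.......
After op 5 (move_right): buffer="xgujxdjxuullbhh" (len 15), cursors c3@1 c1@5 c2@8, authorship 3..11.22.......
After op 6 (insert('y')): buffer="xygujxydjxyuullbhh" (len 18), cursors c3@2 c1@7 c2@11, authorship 33..111.222.......
After op 7 (delete): buffer="xgujxdjxuullbhh" (len 15), cursors c3@1 c1@5 c2@8, authorship 3..11.22.......

Answer: 5 8 1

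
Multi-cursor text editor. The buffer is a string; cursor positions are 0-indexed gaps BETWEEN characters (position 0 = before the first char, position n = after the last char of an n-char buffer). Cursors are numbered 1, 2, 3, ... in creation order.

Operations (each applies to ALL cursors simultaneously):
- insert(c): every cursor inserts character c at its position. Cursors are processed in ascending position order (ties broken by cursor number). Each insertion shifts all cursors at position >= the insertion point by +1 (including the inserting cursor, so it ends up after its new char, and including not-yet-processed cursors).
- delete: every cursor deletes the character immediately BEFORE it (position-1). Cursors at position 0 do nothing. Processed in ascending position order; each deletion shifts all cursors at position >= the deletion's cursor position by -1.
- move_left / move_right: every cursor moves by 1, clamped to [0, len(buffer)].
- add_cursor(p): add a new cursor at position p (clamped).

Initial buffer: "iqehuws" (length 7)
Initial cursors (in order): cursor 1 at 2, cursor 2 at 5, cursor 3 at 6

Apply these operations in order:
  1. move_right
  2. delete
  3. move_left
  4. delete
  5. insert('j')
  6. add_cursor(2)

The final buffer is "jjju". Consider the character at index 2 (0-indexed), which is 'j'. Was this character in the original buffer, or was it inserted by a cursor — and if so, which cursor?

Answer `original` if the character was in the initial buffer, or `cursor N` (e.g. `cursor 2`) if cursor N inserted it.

After op 1 (move_right): buffer="iqehuws" (len 7), cursors c1@3 c2@6 c3@7, authorship .......
After op 2 (delete): buffer="iqhu" (len 4), cursors c1@2 c2@4 c3@4, authorship ....
After op 3 (move_left): buffer="iqhu" (len 4), cursors c1@1 c2@3 c3@3, authorship ....
After op 4 (delete): buffer="u" (len 1), cursors c1@0 c2@0 c3@0, authorship .
After op 5 (insert('j')): buffer="jjju" (len 4), cursors c1@3 c2@3 c3@3, authorship 123.
After op 6 (add_cursor(2)): buffer="jjju" (len 4), cursors c4@2 c1@3 c2@3 c3@3, authorship 123.
Authorship (.=original, N=cursor N): 1 2 3 .
Index 2: author = 3

Answer: cursor 3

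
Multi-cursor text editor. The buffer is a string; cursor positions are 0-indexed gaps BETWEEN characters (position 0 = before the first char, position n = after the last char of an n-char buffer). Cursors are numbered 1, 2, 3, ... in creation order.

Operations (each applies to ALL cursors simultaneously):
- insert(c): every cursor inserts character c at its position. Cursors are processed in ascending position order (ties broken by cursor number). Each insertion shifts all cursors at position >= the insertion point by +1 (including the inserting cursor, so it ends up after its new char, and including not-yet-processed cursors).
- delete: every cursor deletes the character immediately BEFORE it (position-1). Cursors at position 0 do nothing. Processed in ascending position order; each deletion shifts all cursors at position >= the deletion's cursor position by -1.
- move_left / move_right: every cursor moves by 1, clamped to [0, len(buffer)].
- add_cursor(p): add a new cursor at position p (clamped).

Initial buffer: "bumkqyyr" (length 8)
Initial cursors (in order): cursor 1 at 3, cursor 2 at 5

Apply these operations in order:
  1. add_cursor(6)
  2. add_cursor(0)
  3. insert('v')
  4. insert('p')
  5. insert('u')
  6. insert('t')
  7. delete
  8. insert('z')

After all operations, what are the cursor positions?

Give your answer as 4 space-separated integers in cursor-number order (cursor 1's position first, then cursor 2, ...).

After op 1 (add_cursor(6)): buffer="bumkqyyr" (len 8), cursors c1@3 c2@5 c3@6, authorship ........
After op 2 (add_cursor(0)): buffer="bumkqyyr" (len 8), cursors c4@0 c1@3 c2@5 c3@6, authorship ........
After op 3 (insert('v')): buffer="vbumvkqvyvyr" (len 12), cursors c4@1 c1@5 c2@8 c3@10, authorship 4...1..2.3..
After op 4 (insert('p')): buffer="vpbumvpkqvpyvpyr" (len 16), cursors c4@2 c1@7 c2@11 c3@14, authorship 44...11..22.33..
After op 5 (insert('u')): buffer="vpubumvpukqvpuyvpuyr" (len 20), cursors c4@3 c1@9 c2@14 c3@18, authorship 444...111..222.333..
After op 6 (insert('t')): buffer="vputbumvputkqvputyvputyr" (len 24), cursors c4@4 c1@11 c2@17 c3@22, authorship 4444...1111..2222.3333..
After op 7 (delete): buffer="vpubumvpukqvpuyvpuyr" (len 20), cursors c4@3 c1@9 c2@14 c3@18, authorship 444...111..222.333..
After op 8 (insert('z')): buffer="vpuzbumvpuzkqvpuzyvpuzyr" (len 24), cursors c4@4 c1@11 c2@17 c3@22, authorship 4444...1111..2222.3333..

Answer: 11 17 22 4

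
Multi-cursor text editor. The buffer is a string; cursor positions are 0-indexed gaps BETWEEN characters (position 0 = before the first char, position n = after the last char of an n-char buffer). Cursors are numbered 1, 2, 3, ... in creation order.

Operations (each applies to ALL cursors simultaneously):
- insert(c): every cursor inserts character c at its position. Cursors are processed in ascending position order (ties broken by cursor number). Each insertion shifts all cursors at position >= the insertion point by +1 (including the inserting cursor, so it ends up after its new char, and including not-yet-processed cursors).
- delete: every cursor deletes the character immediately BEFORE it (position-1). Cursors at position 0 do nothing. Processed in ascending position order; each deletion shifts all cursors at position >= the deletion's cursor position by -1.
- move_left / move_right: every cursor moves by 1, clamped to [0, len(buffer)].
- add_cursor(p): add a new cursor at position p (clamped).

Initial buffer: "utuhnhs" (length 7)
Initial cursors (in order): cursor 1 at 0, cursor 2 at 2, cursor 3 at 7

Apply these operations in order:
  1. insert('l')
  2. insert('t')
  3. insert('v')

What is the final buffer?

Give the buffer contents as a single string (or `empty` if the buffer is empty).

Answer: ltvutltvuhnhsltv

Derivation:
After op 1 (insert('l')): buffer="lutluhnhsl" (len 10), cursors c1@1 c2@4 c3@10, authorship 1..2.....3
After op 2 (insert('t')): buffer="ltutltuhnhslt" (len 13), cursors c1@2 c2@6 c3@13, authorship 11..22.....33
After op 3 (insert('v')): buffer="ltvutltvuhnhsltv" (len 16), cursors c1@3 c2@8 c3@16, authorship 111..222.....333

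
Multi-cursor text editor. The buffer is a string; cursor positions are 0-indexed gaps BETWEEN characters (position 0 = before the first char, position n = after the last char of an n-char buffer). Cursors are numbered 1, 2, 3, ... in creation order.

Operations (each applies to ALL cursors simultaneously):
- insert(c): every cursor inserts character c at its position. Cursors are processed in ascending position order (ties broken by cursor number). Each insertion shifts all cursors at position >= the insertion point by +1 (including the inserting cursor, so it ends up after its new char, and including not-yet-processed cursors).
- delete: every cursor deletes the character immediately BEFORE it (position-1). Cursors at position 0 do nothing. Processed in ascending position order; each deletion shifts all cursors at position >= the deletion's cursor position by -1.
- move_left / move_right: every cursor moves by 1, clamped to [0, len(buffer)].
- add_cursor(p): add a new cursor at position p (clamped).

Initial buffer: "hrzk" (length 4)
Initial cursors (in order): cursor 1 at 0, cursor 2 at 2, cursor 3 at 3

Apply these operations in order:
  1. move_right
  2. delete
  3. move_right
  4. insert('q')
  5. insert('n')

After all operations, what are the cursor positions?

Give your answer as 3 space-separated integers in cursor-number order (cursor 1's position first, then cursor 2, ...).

Answer: 7 7 7

Derivation:
After op 1 (move_right): buffer="hrzk" (len 4), cursors c1@1 c2@3 c3@4, authorship ....
After op 2 (delete): buffer="r" (len 1), cursors c1@0 c2@1 c3@1, authorship .
After op 3 (move_right): buffer="r" (len 1), cursors c1@1 c2@1 c3@1, authorship .
After op 4 (insert('q')): buffer="rqqq" (len 4), cursors c1@4 c2@4 c3@4, authorship .123
After op 5 (insert('n')): buffer="rqqqnnn" (len 7), cursors c1@7 c2@7 c3@7, authorship .123123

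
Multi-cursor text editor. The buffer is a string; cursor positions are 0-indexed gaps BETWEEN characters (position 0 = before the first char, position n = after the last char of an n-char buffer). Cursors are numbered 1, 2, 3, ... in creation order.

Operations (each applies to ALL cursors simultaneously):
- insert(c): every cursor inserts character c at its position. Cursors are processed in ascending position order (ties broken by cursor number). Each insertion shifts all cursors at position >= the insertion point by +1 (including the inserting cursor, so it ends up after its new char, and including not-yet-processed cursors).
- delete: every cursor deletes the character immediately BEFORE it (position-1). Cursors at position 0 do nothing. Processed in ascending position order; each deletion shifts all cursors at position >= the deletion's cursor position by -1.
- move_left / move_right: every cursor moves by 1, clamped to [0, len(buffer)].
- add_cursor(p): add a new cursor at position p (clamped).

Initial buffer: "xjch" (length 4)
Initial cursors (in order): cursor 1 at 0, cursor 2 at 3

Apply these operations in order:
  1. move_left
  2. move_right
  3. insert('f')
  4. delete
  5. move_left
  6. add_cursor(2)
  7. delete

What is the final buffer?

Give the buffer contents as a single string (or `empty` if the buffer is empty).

After op 1 (move_left): buffer="xjch" (len 4), cursors c1@0 c2@2, authorship ....
After op 2 (move_right): buffer="xjch" (len 4), cursors c1@1 c2@3, authorship ....
After op 3 (insert('f')): buffer="xfjcfh" (len 6), cursors c1@2 c2@5, authorship .1..2.
After op 4 (delete): buffer="xjch" (len 4), cursors c1@1 c2@3, authorship ....
After op 5 (move_left): buffer="xjch" (len 4), cursors c1@0 c2@2, authorship ....
After op 6 (add_cursor(2)): buffer="xjch" (len 4), cursors c1@0 c2@2 c3@2, authorship ....
After op 7 (delete): buffer="ch" (len 2), cursors c1@0 c2@0 c3@0, authorship ..

Answer: ch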